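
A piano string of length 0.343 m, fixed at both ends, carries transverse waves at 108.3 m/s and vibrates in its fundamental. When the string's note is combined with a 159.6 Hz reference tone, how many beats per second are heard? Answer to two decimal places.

For a string fixed at both ends, f_n = n·v/(2L) = 1·108.3/(2·0.343) = 157.8717 Hz.
f_beat = |157.8717 − 159.6| = 1.73 Hz.

1.73 Hz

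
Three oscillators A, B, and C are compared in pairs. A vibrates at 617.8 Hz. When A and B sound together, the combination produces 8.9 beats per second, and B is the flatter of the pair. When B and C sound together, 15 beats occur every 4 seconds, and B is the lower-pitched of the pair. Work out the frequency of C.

612.65 Hz

B is below A, so f_B = 617.8 − 8.9 = 608.9 Hz.
B–C: Beat frequency = 15/4 = 3.75 Hz.
C is above B, so f_C = 608.9 + 3.75 = 612.65 Hz.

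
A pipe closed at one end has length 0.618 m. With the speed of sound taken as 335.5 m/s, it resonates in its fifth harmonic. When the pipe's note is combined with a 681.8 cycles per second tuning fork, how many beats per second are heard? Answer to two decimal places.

Closed pipe (odd harmonics): f_n = n·v/(4L) = 5·335.5/(4·0.618) = 678.6003 Hz.
f_beat = |678.6003 − 681.8| = 3.20 Hz.

3.20 Hz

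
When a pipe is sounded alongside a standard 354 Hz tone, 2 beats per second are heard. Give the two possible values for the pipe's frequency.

|f − 354| = 2, so f = 354 ± 2.

352 Hz or 356 Hz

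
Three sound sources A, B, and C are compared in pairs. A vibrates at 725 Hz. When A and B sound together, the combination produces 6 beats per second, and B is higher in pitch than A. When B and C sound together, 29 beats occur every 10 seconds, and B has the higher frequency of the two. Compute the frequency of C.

728.1 Hz

B is above A, so f_B = 725 + 6 = 731 Hz.
B–C: Beat frequency = 29/10 = 2.9 Hz.
C is below B, so f_C = 731 − 2.9 = 728.1 Hz.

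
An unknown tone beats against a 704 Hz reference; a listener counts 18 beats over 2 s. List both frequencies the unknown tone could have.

695 Hz or 713 Hz

Beat frequency = 18/2 = 9 Hz.
|f − 704| = 9, so f = 704 ± 9.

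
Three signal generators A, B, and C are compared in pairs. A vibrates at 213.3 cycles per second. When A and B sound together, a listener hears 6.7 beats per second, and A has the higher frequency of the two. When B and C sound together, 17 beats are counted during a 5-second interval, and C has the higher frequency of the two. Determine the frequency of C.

210 Hz

B is below A, so f_B = 213.3 − 6.7 = 206.6 Hz.
B–C: Beat frequency = 17/5 = 3.4 Hz.
C is above B, so f_C = 206.6 + 3.4 = 210 Hz.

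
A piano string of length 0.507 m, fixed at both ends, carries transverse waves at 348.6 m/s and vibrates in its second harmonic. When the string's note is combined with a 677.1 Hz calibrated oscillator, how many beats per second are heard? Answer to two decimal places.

For a string fixed at both ends, f_n = n·v/(2L) = 2·348.6/(2·0.507) = 687.5740 Hz.
f_beat = |687.5740 − 677.1| = 10.47 Hz.

10.47 Hz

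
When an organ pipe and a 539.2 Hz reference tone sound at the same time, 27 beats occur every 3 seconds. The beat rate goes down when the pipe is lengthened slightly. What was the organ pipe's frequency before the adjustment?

Beat frequency = 27/3 = 9 Hz.
|f − 539.2| = 9, so the organ pipe was at either 530.2 Hz or 548.2 Hz.
A longer pipe has a lower fundamental; the adjustment lowers the organ pipe's frequency.
The beat rate fell, so the adjustment moved the organ pipe toward 539.2 Hz — it must have started above the reference.

548.2 Hz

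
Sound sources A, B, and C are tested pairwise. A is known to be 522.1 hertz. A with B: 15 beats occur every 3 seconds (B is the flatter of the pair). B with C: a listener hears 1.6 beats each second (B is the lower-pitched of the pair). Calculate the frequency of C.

A–B: Beat frequency = 15/3 = 5 Hz.
B is below A, so f_B = 522.1 − 5 = 517.1 Hz.
C is above B, so f_C = 517.1 + 1.6 = 518.7 Hz.

518.7 Hz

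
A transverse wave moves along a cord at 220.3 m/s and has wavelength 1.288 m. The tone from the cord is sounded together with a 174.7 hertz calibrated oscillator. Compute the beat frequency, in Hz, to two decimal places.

Source frequency f = v/λ = 220.3/1.288 = 171.0404 Hz.
f_beat = |171.0404 − 174.7| = 3.66 Hz.

3.66 Hz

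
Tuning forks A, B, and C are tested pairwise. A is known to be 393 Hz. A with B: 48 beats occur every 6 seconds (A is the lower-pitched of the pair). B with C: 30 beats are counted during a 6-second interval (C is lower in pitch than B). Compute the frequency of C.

396 Hz

A–B: Beat frequency = 48/6 = 8 Hz.
B is above A, so f_B = 393 + 8 = 401 Hz.
B–C: Beat frequency = 30/6 = 5 Hz.
C is below B, so f_C = 401 − 5 = 396 Hz.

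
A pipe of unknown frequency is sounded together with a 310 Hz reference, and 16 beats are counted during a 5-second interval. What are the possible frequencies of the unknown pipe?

306.8 Hz or 313.2 Hz

Beat frequency = 16/5 = 3.2 Hz.
|f − 310| = 3.2, so f = 310 ± 3.2.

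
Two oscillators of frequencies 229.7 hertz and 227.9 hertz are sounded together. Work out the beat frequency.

1.8 Hz

The beat frequency equals the magnitude of the frequency difference.
|229.7 − 227.9| = 1.8 Hz.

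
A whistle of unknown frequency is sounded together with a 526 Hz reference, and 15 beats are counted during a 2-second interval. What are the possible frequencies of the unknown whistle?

518.5 Hz or 533.5 Hz

Beat frequency = 15/2 = 7.5 Hz.
|f − 526| = 7.5, so f = 526 ± 7.5.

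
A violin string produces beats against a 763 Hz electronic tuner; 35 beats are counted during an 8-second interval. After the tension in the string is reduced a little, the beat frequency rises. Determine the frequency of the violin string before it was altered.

758.625 Hz

Beat frequency = 35/8 = 4.375 Hz.
|f − 763| = 4.375, so the violin string was at either 758.625 Hz or 767.375 Hz.
Lower tension means lower frequency; the adjustment lowers the violin string's frequency.
The beat rate rose, so the adjustment moved the violin string further from 763 Hz — it was already below the reference.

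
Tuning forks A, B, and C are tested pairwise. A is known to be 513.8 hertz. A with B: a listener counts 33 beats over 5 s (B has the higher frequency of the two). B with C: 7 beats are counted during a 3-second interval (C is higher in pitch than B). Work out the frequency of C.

A–B: Beat frequency = 33/5 = 6.6 Hz.
B is above A, so f_B = 513.8 + 6.6 = 520.4 Hz.
B–C: Beat frequency = 7/3 = 2.3333 Hz.
C is above B, so f_C = 520.4 + 2.3333 = 522.7333 Hz.

522.7333 Hz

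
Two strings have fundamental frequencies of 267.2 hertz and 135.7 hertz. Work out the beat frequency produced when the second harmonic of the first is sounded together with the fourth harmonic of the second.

Second harmonic of the first: 2·267.2 = 534.4 Hz.
Fourth harmonic of the second: 4·135.7 = 542.8 Hz.
f_beat = |534.4 − 542.8| = 8.4 Hz.

8.4 Hz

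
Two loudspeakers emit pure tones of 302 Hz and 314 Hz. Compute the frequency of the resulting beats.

Beats arise from superposition of two nearby frequencies; the beat rate is |f₁ − f₂|.
|302 − 314| = 12 Hz.

12 Hz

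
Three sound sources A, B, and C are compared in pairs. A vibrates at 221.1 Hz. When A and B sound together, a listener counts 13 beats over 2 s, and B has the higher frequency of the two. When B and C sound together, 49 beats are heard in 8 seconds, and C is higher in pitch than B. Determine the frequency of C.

233.725 Hz

A–B: Beat frequency = 13/2 = 6.5 Hz.
B is above A, so f_B = 221.1 + 6.5 = 227.6 Hz.
B–C: Beat frequency = 49/8 = 6.125 Hz.
C is above B, so f_C = 227.6 + 6.125 = 233.725 Hz.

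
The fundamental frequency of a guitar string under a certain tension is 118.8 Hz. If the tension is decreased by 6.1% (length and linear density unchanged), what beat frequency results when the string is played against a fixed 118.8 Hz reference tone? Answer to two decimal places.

3.68 Hz

For a string, f ∝ √T, so the new frequency is 118.8·√0.939 = 115.1196 Hz.
f_beat = |115.1196 − 118.8| = 3.68 Hz.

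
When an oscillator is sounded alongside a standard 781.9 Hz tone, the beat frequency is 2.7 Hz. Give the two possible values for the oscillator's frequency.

779.2 Hz or 784.6 Hz

|f − 781.9| = 2.7, so f = 781.9 ± 2.7.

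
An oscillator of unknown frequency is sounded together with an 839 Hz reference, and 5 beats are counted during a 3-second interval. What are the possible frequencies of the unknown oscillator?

Beat frequency = 5/3 = 1.6667 Hz.
|f − 839| = 1.6667, so f = 839 ± 1.6667.

837.3333 Hz or 840.6667 Hz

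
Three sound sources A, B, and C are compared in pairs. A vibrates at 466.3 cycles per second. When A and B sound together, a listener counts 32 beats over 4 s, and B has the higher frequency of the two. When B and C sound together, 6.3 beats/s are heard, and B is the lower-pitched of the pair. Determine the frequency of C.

A–B: Beat frequency = 32/4 = 8 Hz.
B is above A, so f_B = 466.3 + 8 = 474.3 Hz.
C is above B, so f_C = 474.3 + 6.3 = 480.6 Hz.

480.6 Hz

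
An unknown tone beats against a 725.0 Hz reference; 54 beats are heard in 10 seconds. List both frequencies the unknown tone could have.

Beat frequency = 54/10 = 5.4 Hz.
|f − 725.0| = 5.4, so f = 725.0 ± 5.4.

719.6 Hz or 730.4 Hz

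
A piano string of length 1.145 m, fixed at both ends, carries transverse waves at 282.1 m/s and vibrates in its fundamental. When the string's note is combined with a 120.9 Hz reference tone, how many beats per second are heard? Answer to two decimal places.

2.29 Hz

For a string fixed at both ends, f_n = n·v/(2L) = 1·282.1/(2·1.145) = 123.1878 Hz.
f_beat = |123.1878 − 120.9| = 2.29 Hz.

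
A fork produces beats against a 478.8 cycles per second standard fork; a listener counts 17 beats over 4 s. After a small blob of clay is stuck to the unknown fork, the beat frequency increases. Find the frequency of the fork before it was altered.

474.55 Hz

Beat frequency = 17/4 = 4.25 Hz.
|f − 478.8| = 4.25, so the fork was at either 474.55 Hz or 483.05 Hz.
Adding mass to a fork lowers its frequency; the adjustment lowers the fork's frequency.
The beat rate rose, so the adjustment moved the fork further from 478.8 Hz — it was already below the reference.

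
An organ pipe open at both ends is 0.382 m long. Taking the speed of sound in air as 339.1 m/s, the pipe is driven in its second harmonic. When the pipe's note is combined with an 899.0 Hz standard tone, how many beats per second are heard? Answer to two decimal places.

11.30 Hz

Open pipe: f_n = n·v/(2L) = 2·339.1/(2·0.382) = 887.6963 Hz.
f_beat = |887.6963 − 899.0| = 11.30 Hz.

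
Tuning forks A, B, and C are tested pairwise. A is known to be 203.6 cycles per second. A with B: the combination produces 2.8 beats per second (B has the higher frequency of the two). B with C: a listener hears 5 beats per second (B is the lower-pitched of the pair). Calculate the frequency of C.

B is above A, so f_B = 203.6 + 2.8 = 206.4 Hz.
C is above B, so f_C = 206.4 + 5 = 211.4 Hz.

211.4 Hz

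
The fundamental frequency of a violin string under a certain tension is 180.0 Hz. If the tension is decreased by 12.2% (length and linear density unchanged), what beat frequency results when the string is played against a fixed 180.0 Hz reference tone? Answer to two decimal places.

11.34 Hz

For a string, f ∝ √T, so the new frequency is 180.0·√0.878 = 168.6630 Hz.
f_beat = |168.6630 − 180.0| = 11.34 Hz.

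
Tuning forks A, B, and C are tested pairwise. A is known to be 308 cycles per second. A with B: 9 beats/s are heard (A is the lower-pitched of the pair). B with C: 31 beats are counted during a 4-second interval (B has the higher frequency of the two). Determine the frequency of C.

B is above A, so f_B = 308 + 9 = 317 Hz.
B–C: Beat frequency = 31/4 = 7.75 Hz.
C is below B, so f_C = 317 − 7.75 = 309.25 Hz.

309.25 Hz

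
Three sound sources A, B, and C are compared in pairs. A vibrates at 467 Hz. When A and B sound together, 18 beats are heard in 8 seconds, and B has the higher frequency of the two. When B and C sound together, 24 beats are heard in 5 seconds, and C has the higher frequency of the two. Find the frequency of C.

474.05 Hz

A–B: Beat frequency = 18/8 = 2.25 Hz.
B is above A, so f_B = 467 + 2.25 = 469.25 Hz.
B–C: Beat frequency = 24/5 = 4.8 Hz.
C is above B, so f_C = 469.25 + 4.8 = 474.05 Hz.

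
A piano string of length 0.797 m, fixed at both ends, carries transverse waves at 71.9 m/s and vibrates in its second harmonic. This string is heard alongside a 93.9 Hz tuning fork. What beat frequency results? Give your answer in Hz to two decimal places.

3.69 Hz

For a string fixed at both ends, f_n = n·v/(2L) = 2·71.9/(2·0.797) = 90.2133 Hz.
f_beat = |90.2133 − 93.9| = 3.69 Hz.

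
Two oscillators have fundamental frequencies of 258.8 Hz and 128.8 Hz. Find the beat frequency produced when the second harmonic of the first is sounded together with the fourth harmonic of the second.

2.4 Hz

Second harmonic of the first: 2·258.8 = 517.6 Hz.
Fourth harmonic of the second: 4·128.8 = 515.2 Hz.
f_beat = |517.6 − 515.2| = 2.4 Hz.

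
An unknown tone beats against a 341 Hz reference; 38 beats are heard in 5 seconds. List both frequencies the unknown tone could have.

333.4 Hz or 348.6 Hz

Beat frequency = 38/5 = 7.6 Hz.
|f − 341| = 7.6, so f = 341 ± 7.6.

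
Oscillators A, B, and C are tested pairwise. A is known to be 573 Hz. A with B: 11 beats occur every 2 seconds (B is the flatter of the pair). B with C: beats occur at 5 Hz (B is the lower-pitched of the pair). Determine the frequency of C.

572.5 Hz

A–B: Beat frequency = 11/2 = 5.5 Hz.
B is below A, so f_B = 573 − 5.5 = 567.5 Hz.
C is above B, so f_C = 567.5 + 5 = 572.5 Hz.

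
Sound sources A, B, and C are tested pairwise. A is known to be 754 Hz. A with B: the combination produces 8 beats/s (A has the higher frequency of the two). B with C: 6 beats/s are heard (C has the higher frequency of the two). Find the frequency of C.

752 Hz

B is below A, so f_B = 754 − 8 = 746 Hz.
C is above B, so f_C = 746 + 6 = 752 Hz.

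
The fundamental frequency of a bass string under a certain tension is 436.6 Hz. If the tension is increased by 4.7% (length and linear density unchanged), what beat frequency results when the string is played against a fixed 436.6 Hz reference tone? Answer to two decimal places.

10.14 Hz

For a string, f ∝ √T, so the new frequency is 436.6·√1.047 = 446.7423 Hz.
f_beat = |446.7423 − 436.6| = 10.14 Hz.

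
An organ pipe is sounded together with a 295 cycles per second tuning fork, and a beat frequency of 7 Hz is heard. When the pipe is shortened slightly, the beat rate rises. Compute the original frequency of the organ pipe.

|f − 295| = 7, so the organ pipe was at either 288 Hz or 302 Hz.
A shorter pipe has a higher fundamental; the adjustment raises the organ pipe's frequency.
The beat rate rose, so the adjustment moved the organ pipe further from 295 Hz — it was already above the reference.

302 Hz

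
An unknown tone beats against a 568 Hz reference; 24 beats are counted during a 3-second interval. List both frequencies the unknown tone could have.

Beat frequency = 24/3 = 8 Hz.
|f − 568| = 8, so f = 568 ± 8.

560 Hz or 576 Hz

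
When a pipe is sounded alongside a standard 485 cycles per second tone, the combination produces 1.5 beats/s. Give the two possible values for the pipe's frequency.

483.5 Hz or 486.5 Hz

|f − 485| = 1.5, so f = 485 ± 1.5.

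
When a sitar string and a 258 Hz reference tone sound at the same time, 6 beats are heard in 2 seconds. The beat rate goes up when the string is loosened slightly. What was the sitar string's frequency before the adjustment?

Beat frequency = 6/2 = 3 Hz.
|f − 258| = 3, so the sitar string was at either 255 Hz or 261 Hz.
Reducing tension lowers a string's frequency; the adjustment lowers the sitar string's frequency.
The beat rate rose, so the adjustment moved the sitar string further from 258 Hz — it was already below the reference.

255 Hz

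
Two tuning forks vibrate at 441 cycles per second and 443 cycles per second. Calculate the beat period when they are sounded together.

f_beat = |441 − 443| = 2 Hz.
Beat period T = 1 / f_beat = 1 / 2 s.

0.500 s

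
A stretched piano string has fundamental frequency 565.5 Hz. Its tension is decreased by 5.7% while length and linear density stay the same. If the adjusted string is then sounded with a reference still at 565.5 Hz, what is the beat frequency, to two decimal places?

16.35 Hz

For a string, f ∝ √T, so the new frequency is 565.5·√0.943 = 549.1468 Hz.
f_beat = |549.1468 − 565.5| = 16.35 Hz.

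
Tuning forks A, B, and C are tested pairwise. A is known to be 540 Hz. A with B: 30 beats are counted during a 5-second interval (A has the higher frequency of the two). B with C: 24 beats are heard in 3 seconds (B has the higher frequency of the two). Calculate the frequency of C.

A–B: Beat frequency = 30/5 = 6 Hz.
B is below A, so f_B = 540 − 6 = 534 Hz.
B–C: Beat frequency = 24/3 = 8 Hz.
C is below B, so f_C = 534 − 8 = 526 Hz.

526 Hz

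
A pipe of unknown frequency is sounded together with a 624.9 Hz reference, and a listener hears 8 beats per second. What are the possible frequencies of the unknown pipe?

616.9 Hz or 632.9 Hz

|f − 624.9| = 8, so f = 624.9 ± 8.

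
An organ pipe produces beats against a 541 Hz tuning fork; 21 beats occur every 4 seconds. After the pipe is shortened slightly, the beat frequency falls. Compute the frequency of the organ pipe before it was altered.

Beat frequency = 21/4 = 5.25 Hz.
|f − 541| = 5.25, so the organ pipe was at either 535.75 Hz or 546.25 Hz.
A shorter pipe has a higher fundamental; the adjustment raises the organ pipe's frequency.
The beat rate fell, so the adjustment moved the organ pipe toward 541 Hz — it must have started below the reference.

535.75 Hz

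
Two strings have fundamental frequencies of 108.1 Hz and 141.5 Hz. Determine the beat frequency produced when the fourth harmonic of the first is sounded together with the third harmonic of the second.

Fourth harmonic of the first: 4·108.1 = 432.4 Hz.
Third harmonic of the second: 3·141.5 = 424.5 Hz.
f_beat = |432.4 − 424.5| = 7.9 Hz.

7.9 Hz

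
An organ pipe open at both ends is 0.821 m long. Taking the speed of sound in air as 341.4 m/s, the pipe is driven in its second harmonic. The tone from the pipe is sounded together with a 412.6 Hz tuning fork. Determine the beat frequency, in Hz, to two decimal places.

Open pipe: f_n = n·v/(2L) = 2·341.4/(2·0.821) = 415.8343 Hz.
f_beat = |415.8343 − 412.6| = 3.23 Hz.

3.23 Hz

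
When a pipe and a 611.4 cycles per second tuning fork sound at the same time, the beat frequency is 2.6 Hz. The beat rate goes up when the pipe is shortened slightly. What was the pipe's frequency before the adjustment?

|f − 611.4| = 2.6, so the pipe was at either 608.8 Hz or 614 Hz.
A shorter pipe has a higher fundamental; the adjustment raises the pipe's frequency.
The beat rate rose, so the adjustment moved the pipe further from 611.4 Hz — it was already above the reference.

614 Hz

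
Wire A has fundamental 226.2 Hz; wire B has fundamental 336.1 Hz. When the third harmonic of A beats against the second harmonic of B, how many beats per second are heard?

6.4 Hz

Third harmonic of the first: 3·226.2 = 678.6 Hz.
Second harmonic of the second: 2·336.1 = 672.2 Hz.
f_beat = |678.6 − 672.2| = 6.4 Hz.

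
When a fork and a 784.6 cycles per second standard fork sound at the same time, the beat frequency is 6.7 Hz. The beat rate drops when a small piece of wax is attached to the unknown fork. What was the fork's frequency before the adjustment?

791.3 Hz

|f − 784.6| = 6.7, so the fork was at either 777.9 Hz or 791.3 Hz.
Loading a fork with wax lowers its frequency; the adjustment lowers the fork's frequency.
The beat rate fell, so the adjustment moved the fork toward 784.6 Hz — it must have started above the reference.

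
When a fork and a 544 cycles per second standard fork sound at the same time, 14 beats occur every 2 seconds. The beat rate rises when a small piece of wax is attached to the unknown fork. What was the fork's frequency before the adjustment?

537 Hz

Beat frequency = 14/2 = 7 Hz.
|f − 544| = 7, so the fork was at either 537 Hz or 551 Hz.
Loading a fork with wax lowers its frequency; the adjustment lowers the fork's frequency.
The beat rate rose, so the adjustment moved the fork further from 544 Hz — it was already below the reference.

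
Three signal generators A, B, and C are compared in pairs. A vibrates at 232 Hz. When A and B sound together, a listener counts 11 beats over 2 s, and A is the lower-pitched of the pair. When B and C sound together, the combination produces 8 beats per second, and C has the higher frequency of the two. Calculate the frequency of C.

245.5 Hz

A–B: Beat frequency = 11/2 = 5.5 Hz.
B is above A, so f_B = 232 + 5.5 = 237.5 Hz.
C is above B, so f_C = 237.5 + 8 = 245.5 Hz.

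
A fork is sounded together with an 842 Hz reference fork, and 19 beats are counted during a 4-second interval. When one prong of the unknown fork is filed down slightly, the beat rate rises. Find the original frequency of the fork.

846.75 Hz

Beat frequency = 19/4 = 4.75 Hz.
|f − 842| = 4.75, so the fork was at either 837.25 Hz or 846.75 Hz.
Filing a prong removes mass and raises the fork's frequency; the adjustment raises the fork's frequency.
The beat rate rose, so the adjustment moved the fork further from 842 Hz — it was already above the reference.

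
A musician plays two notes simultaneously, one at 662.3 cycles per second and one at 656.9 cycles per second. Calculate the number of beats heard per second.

The beat frequency equals the magnitude of the frequency difference.
|662.3 − 656.9| = 5.4 Hz.

5.4 Hz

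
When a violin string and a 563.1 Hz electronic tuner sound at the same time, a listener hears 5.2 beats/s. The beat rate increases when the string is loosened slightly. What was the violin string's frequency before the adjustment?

|f − 563.1| = 5.2, so the violin string was at either 557.9 Hz or 568.3 Hz.
Reducing tension lowers a string's frequency; the adjustment lowers the violin string's frequency.
The beat rate rose, so the adjustment moved the violin string further from 563.1 Hz — it was already below the reference.

557.9 Hz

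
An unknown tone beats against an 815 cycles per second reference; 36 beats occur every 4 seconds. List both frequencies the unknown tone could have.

806 Hz or 824 Hz

Beat frequency = 36/4 = 9 Hz.
|f − 815| = 9, so f = 815 ± 9.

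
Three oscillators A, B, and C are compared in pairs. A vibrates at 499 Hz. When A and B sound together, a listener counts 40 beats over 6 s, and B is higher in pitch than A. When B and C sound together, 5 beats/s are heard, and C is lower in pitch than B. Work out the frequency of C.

500.6667 Hz

A–B: Beat frequency = 40/6 = 6.6667 Hz.
B is above A, so f_B = 499 + 6.6667 = 505.6667 Hz.
C is below B, so f_C = 505.6667 − 5 = 500.6667 Hz.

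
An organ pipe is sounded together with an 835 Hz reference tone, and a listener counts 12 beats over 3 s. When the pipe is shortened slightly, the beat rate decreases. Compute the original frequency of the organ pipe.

831 Hz

Beat frequency = 12/3 = 4 Hz.
|f − 835| = 4, so the organ pipe was at either 831 Hz or 839 Hz.
A shorter pipe has a higher fundamental; the adjustment raises the organ pipe's frequency.
The beat rate fell, so the adjustment moved the organ pipe toward 835 Hz — it must have started below the reference.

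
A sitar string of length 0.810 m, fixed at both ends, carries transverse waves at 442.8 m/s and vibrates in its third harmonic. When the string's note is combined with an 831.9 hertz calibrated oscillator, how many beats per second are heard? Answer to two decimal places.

11.90 Hz

For a string fixed at both ends, f_n = n·v/(2L) = 3·442.8/(2·0.810) = 820.0000 Hz.
f_beat = |820.0000 − 831.9| = 11.90 Hz.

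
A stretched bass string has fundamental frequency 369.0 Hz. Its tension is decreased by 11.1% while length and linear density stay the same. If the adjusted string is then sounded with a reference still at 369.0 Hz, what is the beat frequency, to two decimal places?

For a string, f ∝ √T, so the new frequency is 369.0·√0.889 = 347.9183 Hz.
f_beat = |347.9183 − 369.0| = 21.08 Hz.

21.08 Hz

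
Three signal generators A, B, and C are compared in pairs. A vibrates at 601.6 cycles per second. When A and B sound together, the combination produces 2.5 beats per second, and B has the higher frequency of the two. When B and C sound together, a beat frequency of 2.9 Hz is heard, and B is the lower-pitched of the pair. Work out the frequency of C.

607 Hz

B is above A, so f_B = 601.6 + 2.5 = 604.1 Hz.
C is above B, so f_C = 604.1 + 2.9 = 607 Hz.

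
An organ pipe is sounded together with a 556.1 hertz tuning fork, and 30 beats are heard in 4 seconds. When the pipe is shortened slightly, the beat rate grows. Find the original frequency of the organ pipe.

Beat frequency = 30/4 = 7.5 Hz.
|f − 556.1| = 7.5, so the organ pipe was at either 548.6 Hz or 563.6 Hz.
A shorter pipe has a higher fundamental; the adjustment raises the organ pipe's frequency.
The beat rate rose, so the adjustment moved the organ pipe further from 556.1 Hz — it was already above the reference.

563.6 Hz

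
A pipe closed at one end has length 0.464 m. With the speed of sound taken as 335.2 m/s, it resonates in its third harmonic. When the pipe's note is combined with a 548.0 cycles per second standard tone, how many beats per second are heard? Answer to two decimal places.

Closed pipe (odd harmonics): f_n = n·v/(4L) = 3·335.2/(4·0.464) = 541.8103 Hz.
f_beat = |541.8103 − 548.0| = 6.19 Hz.

6.19 Hz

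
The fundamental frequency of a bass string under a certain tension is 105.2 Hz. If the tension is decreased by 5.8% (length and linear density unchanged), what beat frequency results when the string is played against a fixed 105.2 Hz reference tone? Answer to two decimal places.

3.10 Hz

For a string, f ∝ √T, so the new frequency is 105.2·√0.942 = 102.1036 Hz.
f_beat = |102.1036 − 105.2| = 3.10 Hz.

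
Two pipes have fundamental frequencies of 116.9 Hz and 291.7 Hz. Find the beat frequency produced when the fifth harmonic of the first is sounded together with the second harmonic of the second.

1.1 Hz

Fifth harmonic of the first: 5·116.9 = 584.5 Hz.
Second harmonic of the second: 2·291.7 = 583.4 Hz.
f_beat = |584.5 − 583.4| = 1.1 Hz.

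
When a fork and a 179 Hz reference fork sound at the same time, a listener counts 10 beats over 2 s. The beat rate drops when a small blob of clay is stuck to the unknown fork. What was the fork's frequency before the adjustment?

184 Hz

Beat frequency = 10/2 = 5 Hz.
|f − 179| = 5, so the fork was at either 174 Hz or 184 Hz.
Adding mass to a fork lowers its frequency; the adjustment lowers the fork's frequency.
The beat rate fell, so the adjustment moved the fork toward 179 Hz — it must have started above the reference.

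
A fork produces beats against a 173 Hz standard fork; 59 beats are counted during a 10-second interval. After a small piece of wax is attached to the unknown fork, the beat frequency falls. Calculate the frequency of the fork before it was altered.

Beat frequency = 59/10 = 5.9 Hz.
|f − 173| = 5.9, so the fork was at either 167.1 Hz or 178.9 Hz.
Loading a fork with wax lowers its frequency; the adjustment lowers the fork's frequency.
The beat rate fell, so the adjustment moved the fork toward 173 Hz — it must have started above the reference.

178.9 Hz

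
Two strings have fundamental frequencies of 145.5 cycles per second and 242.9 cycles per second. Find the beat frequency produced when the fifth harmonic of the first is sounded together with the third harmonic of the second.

1.2 Hz

Fifth harmonic of the first: 5·145.5 = 727.5 Hz.
Third harmonic of the second: 3·242.9 = 728.7 Hz.
f_beat = |727.5 − 728.7| = 1.2 Hz.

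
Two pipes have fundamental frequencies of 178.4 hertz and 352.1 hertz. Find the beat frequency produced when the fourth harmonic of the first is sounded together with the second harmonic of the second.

Fourth harmonic of the first: 4·178.4 = 713.6 Hz.
Second harmonic of the second: 2·352.1 = 704.2 Hz.
f_beat = |713.6 − 704.2| = 9.4 Hz.

9.4 Hz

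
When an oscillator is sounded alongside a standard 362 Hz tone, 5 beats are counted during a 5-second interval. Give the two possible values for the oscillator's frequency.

361 Hz or 363 Hz

Beat frequency = 5/5 = 1 Hz.
|f − 362| = 1, so f = 362 ± 1.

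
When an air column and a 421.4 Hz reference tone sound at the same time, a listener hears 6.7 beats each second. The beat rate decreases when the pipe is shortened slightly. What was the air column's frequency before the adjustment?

414.7 Hz

|f − 421.4| = 6.7, so the air column was at either 414.7 Hz or 428.1 Hz.
A shorter pipe has a higher fundamental; the adjustment raises the air column's frequency.
The beat rate fell, so the adjustment moved the air column toward 421.4 Hz — it must have started below the reference.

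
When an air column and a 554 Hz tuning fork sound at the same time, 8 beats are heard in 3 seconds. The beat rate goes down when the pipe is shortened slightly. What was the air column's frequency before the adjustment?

Beat frequency = 8/3 = 2.6667 Hz.
|f − 554| = 2.6667, so the air column was at either 551.3333 Hz or 556.6667 Hz.
A shorter pipe has a higher fundamental; the adjustment raises the air column's frequency.
The beat rate fell, so the adjustment moved the air column toward 554 Hz — it must have started below the reference.

551.3333 Hz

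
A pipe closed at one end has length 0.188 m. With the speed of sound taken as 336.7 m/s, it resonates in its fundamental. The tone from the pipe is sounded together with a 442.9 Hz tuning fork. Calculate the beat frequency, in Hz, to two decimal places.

Closed pipe (odd harmonics): f_n = n·v/(4L) = 1·336.7/(4·0.188) = 447.7394 Hz.
f_beat = |447.7394 − 442.9| = 4.84 Hz.

4.84 Hz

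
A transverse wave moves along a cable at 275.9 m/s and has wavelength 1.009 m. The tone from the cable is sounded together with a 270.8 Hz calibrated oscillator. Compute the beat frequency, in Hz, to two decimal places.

2.64 Hz

Source frequency f = v/λ = 275.9/1.009 = 273.4390 Hz.
f_beat = |273.4390 − 270.8| = 2.64 Hz.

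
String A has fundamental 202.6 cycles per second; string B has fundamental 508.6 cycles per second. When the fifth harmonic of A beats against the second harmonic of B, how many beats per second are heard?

4.2 Hz

Fifth harmonic of the first: 5·202.6 = 1013.0 Hz.
Second harmonic of the second: 2·508.6 = 1017.2 Hz.
f_beat = |1013.0 − 1017.2| = 4.2 Hz.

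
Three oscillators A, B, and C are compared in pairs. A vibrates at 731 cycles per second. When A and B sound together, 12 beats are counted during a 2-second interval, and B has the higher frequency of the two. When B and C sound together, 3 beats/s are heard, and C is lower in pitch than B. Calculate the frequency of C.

734 Hz

A–B: Beat frequency = 12/2 = 6 Hz.
B is above A, so f_B = 731 + 6 = 737 Hz.
C is below B, so f_C = 737 − 3 = 734 Hz.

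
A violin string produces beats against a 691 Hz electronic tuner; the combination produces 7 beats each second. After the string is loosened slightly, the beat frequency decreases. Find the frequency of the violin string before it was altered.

698 Hz

|f − 691| = 7, so the violin string was at either 684 Hz or 698 Hz.
Reducing tension lowers a string's frequency; the adjustment lowers the violin string's frequency.
The beat rate fell, so the adjustment moved the violin string toward 691 Hz — it must have started above the reference.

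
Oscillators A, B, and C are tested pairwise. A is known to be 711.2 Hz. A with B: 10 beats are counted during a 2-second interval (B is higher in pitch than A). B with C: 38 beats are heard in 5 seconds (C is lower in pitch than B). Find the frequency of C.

A–B: Beat frequency = 10/2 = 5 Hz.
B is above A, so f_B = 711.2 + 5 = 716.2 Hz.
B–C: Beat frequency = 38/5 = 7.6 Hz.
C is below B, so f_C = 716.2 − 7.6 = 708.6 Hz.

708.6 Hz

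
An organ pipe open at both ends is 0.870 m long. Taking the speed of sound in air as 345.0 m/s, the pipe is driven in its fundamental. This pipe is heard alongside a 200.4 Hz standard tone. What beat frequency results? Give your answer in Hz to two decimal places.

2.12 Hz

Open pipe: f_n = n·v/(2L) = 1·345.0/(2·0.870) = 198.2759 Hz.
f_beat = |198.2759 − 200.4| = 2.12 Hz.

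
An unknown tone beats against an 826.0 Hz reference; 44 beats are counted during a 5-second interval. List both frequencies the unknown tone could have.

Beat frequency = 44/5 = 8.8 Hz.
|f − 826.0| = 8.8, so f = 826.0 ± 8.8.

817.2 Hz or 834.8 Hz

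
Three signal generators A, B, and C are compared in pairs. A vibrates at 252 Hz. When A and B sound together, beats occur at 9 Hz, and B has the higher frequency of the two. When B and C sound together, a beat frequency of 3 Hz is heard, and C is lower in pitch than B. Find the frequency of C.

B is above A, so f_B = 252 + 9 = 261 Hz.
C is below B, so f_C = 261 − 3 = 258 Hz.

258 Hz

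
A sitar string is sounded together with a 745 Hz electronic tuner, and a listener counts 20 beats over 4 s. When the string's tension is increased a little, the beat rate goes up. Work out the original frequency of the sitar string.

Beat frequency = 20/4 = 5 Hz.
|f − 745| = 5, so the sitar string was at either 740 Hz or 750 Hz.
Higher tension means higher frequency; the adjustment raises the sitar string's frequency.
The beat rate rose, so the adjustment moved the sitar string further from 745 Hz — it was already above the reference.

750 Hz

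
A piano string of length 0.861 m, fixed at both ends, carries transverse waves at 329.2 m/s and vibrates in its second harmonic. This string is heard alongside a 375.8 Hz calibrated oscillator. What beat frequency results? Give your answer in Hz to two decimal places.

For a string fixed at both ends, f_n = n·v/(2L) = 2·329.2/(2·0.861) = 382.3461 Hz.
f_beat = |382.3461 − 375.8| = 6.55 Hz.

6.55 Hz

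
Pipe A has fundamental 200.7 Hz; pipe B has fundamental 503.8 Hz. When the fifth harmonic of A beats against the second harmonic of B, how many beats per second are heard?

4.1 Hz

Fifth harmonic of the first: 5·200.7 = 1003.5 Hz.
Second harmonic of the second: 2·503.8 = 1007.6 Hz.
f_beat = |1003.5 − 1007.6| = 4.1 Hz.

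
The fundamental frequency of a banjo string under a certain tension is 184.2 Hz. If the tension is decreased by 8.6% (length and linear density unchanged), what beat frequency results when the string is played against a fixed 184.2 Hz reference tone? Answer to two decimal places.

8.10 Hz

For a string, f ∝ √T, so the new frequency is 184.2·√0.914 = 176.1014 Hz.
f_beat = |176.1014 − 184.2| = 8.10 Hz.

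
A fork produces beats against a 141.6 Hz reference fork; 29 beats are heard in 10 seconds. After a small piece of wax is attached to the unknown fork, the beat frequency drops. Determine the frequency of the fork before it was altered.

144.5 Hz

Beat frequency = 29/10 = 2.9 Hz.
|f − 141.6| = 2.9, so the fork was at either 138.7 Hz or 144.5 Hz.
Loading a fork with wax lowers its frequency; the adjustment lowers the fork's frequency.
The beat rate fell, so the adjustment moved the fork toward 141.6 Hz — it must have started above the reference.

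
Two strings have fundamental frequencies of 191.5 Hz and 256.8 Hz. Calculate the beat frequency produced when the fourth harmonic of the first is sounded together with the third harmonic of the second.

Fourth harmonic of the first: 4·191.5 = 766.0 Hz.
Third harmonic of the second: 3·256.8 = 770.4 Hz.
f_beat = |766.0 − 770.4| = 4.4 Hz.

4.4 Hz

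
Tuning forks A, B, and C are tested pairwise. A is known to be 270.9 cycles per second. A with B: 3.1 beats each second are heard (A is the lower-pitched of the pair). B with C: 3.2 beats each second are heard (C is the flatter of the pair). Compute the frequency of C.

B is above A, so f_B = 270.9 + 3.1 = 274 Hz.
C is below B, so f_C = 274 − 3.2 = 270.8 Hz.

270.8 Hz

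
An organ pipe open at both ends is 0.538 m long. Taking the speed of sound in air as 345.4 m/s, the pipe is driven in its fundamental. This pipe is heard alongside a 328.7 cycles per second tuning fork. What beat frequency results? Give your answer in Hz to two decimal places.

Open pipe: f_n = n·v/(2L) = 1·345.4/(2·0.538) = 321.0037 Hz.
f_beat = |321.0037 − 328.7| = 7.70 Hz.

7.70 Hz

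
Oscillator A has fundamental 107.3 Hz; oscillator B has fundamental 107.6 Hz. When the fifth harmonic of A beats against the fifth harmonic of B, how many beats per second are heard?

1.5 Hz

Fifth harmonic of the first: 5·107.3 = 536.5 Hz.
Fifth harmonic of the second: 5·107.6 = 538.0 Hz.
f_beat = |536.5 − 538.0| = 1.5 Hz.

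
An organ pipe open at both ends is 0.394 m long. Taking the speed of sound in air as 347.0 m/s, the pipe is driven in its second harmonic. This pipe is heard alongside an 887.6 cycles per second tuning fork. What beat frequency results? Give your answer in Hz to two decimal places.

6.89 Hz

Open pipe: f_n = n·v/(2L) = 2·347.0/(2·0.394) = 880.7107 Hz.
f_beat = |880.7107 − 887.6| = 6.89 Hz.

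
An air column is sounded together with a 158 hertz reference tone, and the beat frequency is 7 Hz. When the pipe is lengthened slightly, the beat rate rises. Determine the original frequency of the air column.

|f − 158| = 7, so the air column was at either 151 Hz or 165 Hz.
A longer pipe has a lower fundamental; the adjustment lowers the air column's frequency.
The beat rate rose, so the adjustment moved the air column further from 158 Hz — it was already below the reference.

151 Hz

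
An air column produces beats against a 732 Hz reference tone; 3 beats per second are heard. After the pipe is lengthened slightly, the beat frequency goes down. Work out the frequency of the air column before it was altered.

|f − 732| = 3, so the air column was at either 729 Hz or 735 Hz.
A longer pipe has a lower fundamental; the adjustment lowers the air column's frequency.
The beat rate fell, so the adjustment moved the air column toward 732 Hz — it must have started above the reference.

735 Hz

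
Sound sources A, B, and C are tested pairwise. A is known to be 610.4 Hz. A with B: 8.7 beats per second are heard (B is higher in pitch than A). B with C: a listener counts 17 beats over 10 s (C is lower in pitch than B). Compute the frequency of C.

617.4 Hz

B is above A, so f_B = 610.4 + 8.7 = 619.1 Hz.
B–C: Beat frequency = 17/10 = 1.7 Hz.
C is below B, so f_C = 619.1 − 1.7 = 617.4 Hz.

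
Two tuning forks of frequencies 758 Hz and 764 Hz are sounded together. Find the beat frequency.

6 Hz

The beat frequency equals the magnitude of the frequency difference.
|758 − 764| = 6 Hz.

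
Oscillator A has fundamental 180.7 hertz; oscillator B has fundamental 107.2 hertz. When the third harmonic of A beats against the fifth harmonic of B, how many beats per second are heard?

6.1 Hz

Third harmonic of the first: 3·180.7 = 542.1 Hz.
Fifth harmonic of the second: 5·107.2 = 536.0 Hz.
f_beat = |542.1 − 536.0| = 6.1 Hz.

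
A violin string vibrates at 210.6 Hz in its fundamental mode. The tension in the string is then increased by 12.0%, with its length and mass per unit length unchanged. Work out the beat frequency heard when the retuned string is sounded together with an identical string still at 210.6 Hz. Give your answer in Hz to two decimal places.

12.28 Hz

For a string, f ∝ √T, so the new frequency is 210.6·√1.120 = 222.8781 Hz.
f_beat = |222.8781 − 210.6| = 12.28 Hz.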